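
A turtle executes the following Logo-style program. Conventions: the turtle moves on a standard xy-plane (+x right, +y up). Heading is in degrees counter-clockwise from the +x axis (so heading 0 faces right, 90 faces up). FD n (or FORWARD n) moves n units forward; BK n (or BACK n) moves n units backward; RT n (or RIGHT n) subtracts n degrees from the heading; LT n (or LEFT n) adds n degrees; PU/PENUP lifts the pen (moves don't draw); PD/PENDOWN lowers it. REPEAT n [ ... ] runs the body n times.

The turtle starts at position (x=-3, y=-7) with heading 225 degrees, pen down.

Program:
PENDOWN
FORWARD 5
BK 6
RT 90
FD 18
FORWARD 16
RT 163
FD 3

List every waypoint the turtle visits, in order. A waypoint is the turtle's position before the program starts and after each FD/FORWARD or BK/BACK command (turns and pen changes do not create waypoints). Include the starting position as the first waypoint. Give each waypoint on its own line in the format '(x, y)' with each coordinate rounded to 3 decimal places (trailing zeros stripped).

Answer: (-3, -7)
(-6.536, -10.536)
(-2.293, -6.293)
(-15.021, 6.435)
(-26.335, 17.749)
(-23.686, 16.34)

Derivation:
Executing turtle program step by step:
Start: pos=(-3,-7), heading=225, pen down
PD: pen down
FD 5: (-3,-7) -> (-6.536,-10.536) [heading=225, draw]
BK 6: (-6.536,-10.536) -> (-2.293,-6.293) [heading=225, draw]
RT 90: heading 225 -> 135
FD 18: (-2.293,-6.293) -> (-15.021,6.435) [heading=135, draw]
FD 16: (-15.021,6.435) -> (-26.335,17.749) [heading=135, draw]
RT 163: heading 135 -> 332
FD 3: (-26.335,17.749) -> (-23.686,16.34) [heading=332, draw]
Final: pos=(-23.686,16.34), heading=332, 5 segment(s) drawn
Waypoints (6 total):
(-3, -7)
(-6.536, -10.536)
(-2.293, -6.293)
(-15.021, 6.435)
(-26.335, 17.749)
(-23.686, 16.34)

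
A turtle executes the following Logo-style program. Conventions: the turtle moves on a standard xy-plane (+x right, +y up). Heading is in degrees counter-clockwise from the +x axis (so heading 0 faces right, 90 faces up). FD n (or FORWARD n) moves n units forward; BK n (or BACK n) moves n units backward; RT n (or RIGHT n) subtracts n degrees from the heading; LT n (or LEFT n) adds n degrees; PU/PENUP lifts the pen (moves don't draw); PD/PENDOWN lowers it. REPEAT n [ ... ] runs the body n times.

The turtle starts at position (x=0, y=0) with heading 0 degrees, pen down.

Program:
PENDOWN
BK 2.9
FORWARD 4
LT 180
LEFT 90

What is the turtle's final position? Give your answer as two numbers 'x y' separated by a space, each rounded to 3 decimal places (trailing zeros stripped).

Executing turtle program step by step:
Start: pos=(0,0), heading=0, pen down
PD: pen down
BK 2.9: (0,0) -> (-2.9,0) [heading=0, draw]
FD 4: (-2.9,0) -> (1.1,0) [heading=0, draw]
LT 180: heading 0 -> 180
LT 90: heading 180 -> 270
Final: pos=(1.1,0), heading=270, 2 segment(s) drawn

Answer: 1.1 0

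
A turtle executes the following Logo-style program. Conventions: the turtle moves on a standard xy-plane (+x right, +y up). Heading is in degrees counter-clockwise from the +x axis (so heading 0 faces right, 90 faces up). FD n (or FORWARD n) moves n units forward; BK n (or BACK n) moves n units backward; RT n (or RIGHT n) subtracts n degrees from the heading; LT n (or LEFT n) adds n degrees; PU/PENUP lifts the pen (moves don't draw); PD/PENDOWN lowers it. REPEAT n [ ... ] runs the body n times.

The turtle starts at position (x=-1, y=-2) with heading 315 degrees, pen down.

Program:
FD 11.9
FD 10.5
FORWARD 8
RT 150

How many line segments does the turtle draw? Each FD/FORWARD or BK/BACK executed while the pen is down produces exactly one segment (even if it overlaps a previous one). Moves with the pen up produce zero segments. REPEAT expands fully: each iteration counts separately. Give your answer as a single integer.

Answer: 3

Derivation:
Executing turtle program step by step:
Start: pos=(-1,-2), heading=315, pen down
FD 11.9: (-1,-2) -> (7.415,-10.415) [heading=315, draw]
FD 10.5: (7.415,-10.415) -> (14.839,-17.839) [heading=315, draw]
FD 8: (14.839,-17.839) -> (20.496,-23.496) [heading=315, draw]
RT 150: heading 315 -> 165
Final: pos=(20.496,-23.496), heading=165, 3 segment(s) drawn
Segments drawn: 3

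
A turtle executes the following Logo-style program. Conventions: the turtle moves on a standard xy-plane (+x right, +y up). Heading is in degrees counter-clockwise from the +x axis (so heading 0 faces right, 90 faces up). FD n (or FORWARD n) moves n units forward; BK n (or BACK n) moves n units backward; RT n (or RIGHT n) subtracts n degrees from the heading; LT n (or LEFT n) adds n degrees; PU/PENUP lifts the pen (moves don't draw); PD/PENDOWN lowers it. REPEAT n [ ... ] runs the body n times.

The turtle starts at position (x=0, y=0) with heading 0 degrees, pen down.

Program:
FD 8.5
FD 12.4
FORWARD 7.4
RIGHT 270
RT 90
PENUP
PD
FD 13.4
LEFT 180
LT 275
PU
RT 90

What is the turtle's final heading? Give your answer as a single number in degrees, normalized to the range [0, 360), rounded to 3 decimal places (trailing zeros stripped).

Executing turtle program step by step:
Start: pos=(0,0), heading=0, pen down
FD 8.5: (0,0) -> (8.5,0) [heading=0, draw]
FD 12.4: (8.5,0) -> (20.9,0) [heading=0, draw]
FD 7.4: (20.9,0) -> (28.3,0) [heading=0, draw]
RT 270: heading 0 -> 90
RT 90: heading 90 -> 0
PU: pen up
PD: pen down
FD 13.4: (28.3,0) -> (41.7,0) [heading=0, draw]
LT 180: heading 0 -> 180
LT 275: heading 180 -> 95
PU: pen up
RT 90: heading 95 -> 5
Final: pos=(41.7,0), heading=5, 4 segment(s) drawn

Answer: 5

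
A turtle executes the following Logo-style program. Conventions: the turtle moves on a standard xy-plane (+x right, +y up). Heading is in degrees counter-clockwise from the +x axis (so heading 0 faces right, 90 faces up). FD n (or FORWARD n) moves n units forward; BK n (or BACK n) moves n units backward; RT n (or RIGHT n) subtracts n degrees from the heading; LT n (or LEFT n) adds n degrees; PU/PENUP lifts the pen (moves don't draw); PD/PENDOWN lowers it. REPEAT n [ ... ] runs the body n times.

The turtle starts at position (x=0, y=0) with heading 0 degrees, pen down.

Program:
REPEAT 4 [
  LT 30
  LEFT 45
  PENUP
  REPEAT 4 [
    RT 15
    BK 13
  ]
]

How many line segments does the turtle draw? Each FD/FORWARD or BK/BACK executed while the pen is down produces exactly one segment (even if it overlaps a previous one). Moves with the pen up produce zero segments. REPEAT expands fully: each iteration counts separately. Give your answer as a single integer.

Executing turtle program step by step:
Start: pos=(0,0), heading=0, pen down
REPEAT 4 [
  -- iteration 1/4 --
  LT 30: heading 0 -> 30
  LT 45: heading 30 -> 75
  PU: pen up
  REPEAT 4 [
    -- iteration 1/4 --
    RT 15: heading 75 -> 60
    BK 13: (0,0) -> (-6.5,-11.258) [heading=60, move]
    -- iteration 2/4 --
    RT 15: heading 60 -> 45
    BK 13: (-6.5,-11.258) -> (-15.692,-20.451) [heading=45, move]
    -- iteration 3/4 --
    RT 15: heading 45 -> 30
    BK 13: (-15.692,-20.451) -> (-26.951,-26.951) [heading=30, move]
    -- iteration 4/4 --
    RT 15: heading 30 -> 15
    BK 13: (-26.951,-26.951) -> (-39.508,-30.315) [heading=15, move]
  ]
  -- iteration 2/4 --
  LT 30: heading 15 -> 45
  LT 45: heading 45 -> 90
  PU: pen up
  REPEAT 4 [
    -- iteration 1/4 --
    RT 15: heading 90 -> 75
    BK 13: (-39.508,-30.315) -> (-42.872,-42.872) [heading=75, move]
    -- iteration 2/4 --
    RT 15: heading 75 -> 60
    BK 13: (-42.872,-42.872) -> (-49.372,-54.131) [heading=60, move]
    -- iteration 3/4 --
    RT 15: heading 60 -> 45
    BK 13: (-49.372,-54.131) -> (-58.565,-63.323) [heading=45, move]
    -- iteration 4/4 --
    RT 15: heading 45 -> 30
    BK 13: (-58.565,-63.323) -> (-69.823,-69.823) [heading=30, move]
  ]
  -- iteration 3/4 --
  LT 30: heading 30 -> 60
  LT 45: heading 60 -> 105
  PU: pen up
  REPEAT 4 [
    -- iteration 1/4 --
    RT 15: heading 105 -> 90
    BK 13: (-69.823,-69.823) -> (-69.823,-82.823) [heading=90, move]
    -- iteration 2/4 --
    RT 15: heading 90 -> 75
    BK 13: (-69.823,-82.823) -> (-73.188,-95.38) [heading=75, move]
    -- iteration 3/4 --
    RT 15: heading 75 -> 60
    BK 13: (-73.188,-95.38) -> (-79.688,-106.638) [heading=60, move]
    -- iteration 4/4 --
    RT 15: heading 60 -> 45
    BK 13: (-79.688,-106.638) -> (-88.88,-115.831) [heading=45, move]
  ]
  -- iteration 4/4 --
  LT 30: heading 45 -> 75
  LT 45: heading 75 -> 120
  PU: pen up
  REPEAT 4 [
    -- iteration 1/4 --
    RT 15: heading 120 -> 105
    BK 13: (-88.88,-115.831) -> (-85.516,-128.388) [heading=105, move]
    -- iteration 2/4 --
    RT 15: heading 105 -> 90
    BK 13: (-85.516,-128.388) -> (-85.516,-141.388) [heading=90, move]
    -- iteration 3/4 --
    RT 15: heading 90 -> 75
    BK 13: (-85.516,-141.388) -> (-88.88,-153.945) [heading=75, move]
    -- iteration 4/4 --
    RT 15: heading 75 -> 60
    BK 13: (-88.88,-153.945) -> (-95.38,-165.203) [heading=60, move]
  ]
]
Final: pos=(-95.38,-165.203), heading=60, 0 segment(s) drawn
Segments drawn: 0

Answer: 0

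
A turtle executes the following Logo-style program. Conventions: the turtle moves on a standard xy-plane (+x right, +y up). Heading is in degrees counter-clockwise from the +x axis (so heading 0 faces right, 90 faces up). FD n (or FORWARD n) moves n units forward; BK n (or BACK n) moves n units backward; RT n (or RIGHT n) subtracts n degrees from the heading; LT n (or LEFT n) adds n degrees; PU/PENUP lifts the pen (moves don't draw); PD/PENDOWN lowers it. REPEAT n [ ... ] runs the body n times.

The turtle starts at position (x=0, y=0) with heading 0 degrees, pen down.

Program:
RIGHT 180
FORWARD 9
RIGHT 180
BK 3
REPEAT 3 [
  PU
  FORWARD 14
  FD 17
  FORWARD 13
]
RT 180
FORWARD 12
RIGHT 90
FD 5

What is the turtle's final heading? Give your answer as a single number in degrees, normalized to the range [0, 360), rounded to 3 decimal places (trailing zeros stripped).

Answer: 90

Derivation:
Executing turtle program step by step:
Start: pos=(0,0), heading=0, pen down
RT 180: heading 0 -> 180
FD 9: (0,0) -> (-9,0) [heading=180, draw]
RT 180: heading 180 -> 0
BK 3: (-9,0) -> (-12,0) [heading=0, draw]
REPEAT 3 [
  -- iteration 1/3 --
  PU: pen up
  FD 14: (-12,0) -> (2,0) [heading=0, move]
  FD 17: (2,0) -> (19,0) [heading=0, move]
  FD 13: (19,0) -> (32,0) [heading=0, move]
  -- iteration 2/3 --
  PU: pen up
  FD 14: (32,0) -> (46,0) [heading=0, move]
  FD 17: (46,0) -> (63,0) [heading=0, move]
  FD 13: (63,0) -> (76,0) [heading=0, move]
  -- iteration 3/3 --
  PU: pen up
  FD 14: (76,0) -> (90,0) [heading=0, move]
  FD 17: (90,0) -> (107,0) [heading=0, move]
  FD 13: (107,0) -> (120,0) [heading=0, move]
]
RT 180: heading 0 -> 180
FD 12: (120,0) -> (108,0) [heading=180, move]
RT 90: heading 180 -> 90
FD 5: (108,0) -> (108,5) [heading=90, move]
Final: pos=(108,5), heading=90, 2 segment(s) drawn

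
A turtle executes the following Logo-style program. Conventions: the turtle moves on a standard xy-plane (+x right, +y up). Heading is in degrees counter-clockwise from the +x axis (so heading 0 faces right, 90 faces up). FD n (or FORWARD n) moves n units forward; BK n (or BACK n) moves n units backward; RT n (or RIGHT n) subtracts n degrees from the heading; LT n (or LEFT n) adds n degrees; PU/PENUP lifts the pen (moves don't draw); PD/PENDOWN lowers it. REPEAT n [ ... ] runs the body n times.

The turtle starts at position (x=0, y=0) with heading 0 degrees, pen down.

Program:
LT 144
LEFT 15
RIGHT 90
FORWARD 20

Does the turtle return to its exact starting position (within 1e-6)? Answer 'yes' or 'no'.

Executing turtle program step by step:
Start: pos=(0,0), heading=0, pen down
LT 144: heading 0 -> 144
LT 15: heading 144 -> 159
RT 90: heading 159 -> 69
FD 20: (0,0) -> (7.167,18.672) [heading=69, draw]
Final: pos=(7.167,18.672), heading=69, 1 segment(s) drawn

Start position: (0, 0)
Final position: (7.167, 18.672)
Distance = 20; >= 1e-6 -> NOT closed

Answer: no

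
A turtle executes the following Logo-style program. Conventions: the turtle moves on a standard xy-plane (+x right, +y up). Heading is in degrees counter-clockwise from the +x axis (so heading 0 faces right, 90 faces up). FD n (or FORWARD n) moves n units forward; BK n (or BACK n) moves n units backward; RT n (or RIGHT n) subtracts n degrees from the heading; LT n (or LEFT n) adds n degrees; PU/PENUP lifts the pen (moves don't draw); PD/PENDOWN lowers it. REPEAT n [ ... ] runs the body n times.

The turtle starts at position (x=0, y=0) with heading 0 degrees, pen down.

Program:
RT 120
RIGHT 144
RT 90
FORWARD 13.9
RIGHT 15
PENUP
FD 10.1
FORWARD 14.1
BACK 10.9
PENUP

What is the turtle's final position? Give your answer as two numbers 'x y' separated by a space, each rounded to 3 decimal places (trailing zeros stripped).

Answer: 26.96 -0.628

Derivation:
Executing turtle program step by step:
Start: pos=(0,0), heading=0, pen down
RT 120: heading 0 -> 240
RT 144: heading 240 -> 96
RT 90: heading 96 -> 6
FD 13.9: (0,0) -> (13.824,1.453) [heading=6, draw]
RT 15: heading 6 -> 351
PU: pen up
FD 10.1: (13.824,1.453) -> (23.8,-0.127) [heading=351, move]
FD 14.1: (23.8,-0.127) -> (37.726,-2.333) [heading=351, move]
BK 10.9: (37.726,-2.333) -> (26.96,-0.628) [heading=351, move]
PU: pen up
Final: pos=(26.96,-0.628), heading=351, 1 segment(s) drawn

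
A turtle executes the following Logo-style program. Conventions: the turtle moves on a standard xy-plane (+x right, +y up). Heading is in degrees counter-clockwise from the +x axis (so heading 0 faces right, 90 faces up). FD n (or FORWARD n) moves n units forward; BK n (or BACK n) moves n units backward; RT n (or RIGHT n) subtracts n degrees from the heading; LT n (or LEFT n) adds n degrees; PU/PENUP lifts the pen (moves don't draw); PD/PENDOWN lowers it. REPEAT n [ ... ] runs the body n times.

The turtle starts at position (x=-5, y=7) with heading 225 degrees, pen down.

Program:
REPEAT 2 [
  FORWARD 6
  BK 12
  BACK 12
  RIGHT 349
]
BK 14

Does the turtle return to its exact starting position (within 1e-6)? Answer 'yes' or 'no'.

Executing turtle program step by step:
Start: pos=(-5,7), heading=225, pen down
REPEAT 2 [
  -- iteration 1/2 --
  FD 6: (-5,7) -> (-9.243,2.757) [heading=225, draw]
  BK 12: (-9.243,2.757) -> (-0.757,11.243) [heading=225, draw]
  BK 12: (-0.757,11.243) -> (7.728,19.728) [heading=225, draw]
  RT 349: heading 225 -> 236
  -- iteration 2/2 --
  FD 6: (7.728,19.728) -> (4.373,14.754) [heading=236, draw]
  BK 12: (4.373,14.754) -> (11.083,24.702) [heading=236, draw]
  BK 12: (11.083,24.702) -> (17.793,34.651) [heading=236, draw]
  RT 349: heading 236 -> 247
]
BK 14: (17.793,34.651) -> (23.264,47.538) [heading=247, draw]
Final: pos=(23.264,47.538), heading=247, 7 segment(s) drawn

Start position: (-5, 7)
Final position: (23.264, 47.538)
Distance = 49.418; >= 1e-6 -> NOT closed

Answer: no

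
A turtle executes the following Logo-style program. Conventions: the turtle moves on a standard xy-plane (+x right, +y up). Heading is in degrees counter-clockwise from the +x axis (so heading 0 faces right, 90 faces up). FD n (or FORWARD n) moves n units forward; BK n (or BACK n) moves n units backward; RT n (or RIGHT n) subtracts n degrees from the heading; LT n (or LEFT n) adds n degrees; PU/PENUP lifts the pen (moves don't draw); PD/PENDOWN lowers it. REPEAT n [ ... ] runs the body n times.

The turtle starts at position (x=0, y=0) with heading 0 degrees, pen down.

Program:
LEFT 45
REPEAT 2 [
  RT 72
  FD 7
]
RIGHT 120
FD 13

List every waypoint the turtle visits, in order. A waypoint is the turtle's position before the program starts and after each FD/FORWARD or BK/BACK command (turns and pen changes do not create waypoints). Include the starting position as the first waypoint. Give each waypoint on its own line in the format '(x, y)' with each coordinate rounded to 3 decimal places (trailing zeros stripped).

Executing turtle program step by step:
Start: pos=(0,0), heading=0, pen down
LT 45: heading 0 -> 45
REPEAT 2 [
  -- iteration 1/2 --
  RT 72: heading 45 -> 333
  FD 7: (0,0) -> (6.237,-3.178) [heading=333, draw]
  -- iteration 2/2 --
  RT 72: heading 333 -> 261
  FD 7: (6.237,-3.178) -> (5.142,-10.092) [heading=261, draw]
]
RT 120: heading 261 -> 141
FD 13: (5.142,-10.092) -> (-4.961,-1.911) [heading=141, draw]
Final: pos=(-4.961,-1.911), heading=141, 3 segment(s) drawn
Waypoints (4 total):
(0, 0)
(6.237, -3.178)
(5.142, -10.092)
(-4.961, -1.911)

Answer: (0, 0)
(6.237, -3.178)
(5.142, -10.092)
(-4.961, -1.911)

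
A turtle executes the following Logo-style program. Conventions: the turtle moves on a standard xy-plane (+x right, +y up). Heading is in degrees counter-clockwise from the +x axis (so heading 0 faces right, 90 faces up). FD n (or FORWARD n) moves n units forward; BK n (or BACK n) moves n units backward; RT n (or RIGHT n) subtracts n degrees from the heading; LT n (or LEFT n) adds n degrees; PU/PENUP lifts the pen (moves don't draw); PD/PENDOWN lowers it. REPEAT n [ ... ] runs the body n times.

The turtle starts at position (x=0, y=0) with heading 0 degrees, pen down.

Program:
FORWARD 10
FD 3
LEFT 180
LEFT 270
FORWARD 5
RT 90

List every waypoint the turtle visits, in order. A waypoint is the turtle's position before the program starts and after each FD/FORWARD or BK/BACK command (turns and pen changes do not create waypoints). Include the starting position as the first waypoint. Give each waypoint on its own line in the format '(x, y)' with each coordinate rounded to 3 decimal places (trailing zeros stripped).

Executing turtle program step by step:
Start: pos=(0,0), heading=0, pen down
FD 10: (0,0) -> (10,0) [heading=0, draw]
FD 3: (10,0) -> (13,0) [heading=0, draw]
LT 180: heading 0 -> 180
LT 270: heading 180 -> 90
FD 5: (13,0) -> (13,5) [heading=90, draw]
RT 90: heading 90 -> 0
Final: pos=(13,5), heading=0, 3 segment(s) drawn
Waypoints (4 total):
(0, 0)
(10, 0)
(13, 0)
(13, 5)

Answer: (0, 0)
(10, 0)
(13, 0)
(13, 5)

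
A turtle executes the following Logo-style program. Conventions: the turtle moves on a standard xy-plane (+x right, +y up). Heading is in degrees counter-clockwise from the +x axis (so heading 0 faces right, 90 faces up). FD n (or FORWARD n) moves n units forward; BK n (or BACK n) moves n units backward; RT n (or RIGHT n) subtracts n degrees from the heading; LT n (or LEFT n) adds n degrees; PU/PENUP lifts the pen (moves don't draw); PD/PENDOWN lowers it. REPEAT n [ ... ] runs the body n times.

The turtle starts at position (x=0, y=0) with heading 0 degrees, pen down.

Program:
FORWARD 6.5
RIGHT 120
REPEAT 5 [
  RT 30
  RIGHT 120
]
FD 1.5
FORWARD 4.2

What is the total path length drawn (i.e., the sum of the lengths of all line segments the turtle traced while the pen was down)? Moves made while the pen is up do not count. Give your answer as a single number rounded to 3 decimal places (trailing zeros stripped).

Answer: 12.2

Derivation:
Executing turtle program step by step:
Start: pos=(0,0), heading=0, pen down
FD 6.5: (0,0) -> (6.5,0) [heading=0, draw]
RT 120: heading 0 -> 240
REPEAT 5 [
  -- iteration 1/5 --
  RT 30: heading 240 -> 210
  RT 120: heading 210 -> 90
  -- iteration 2/5 --
  RT 30: heading 90 -> 60
  RT 120: heading 60 -> 300
  -- iteration 3/5 --
  RT 30: heading 300 -> 270
  RT 120: heading 270 -> 150
  -- iteration 4/5 --
  RT 30: heading 150 -> 120
  RT 120: heading 120 -> 0
  -- iteration 5/5 --
  RT 30: heading 0 -> 330
  RT 120: heading 330 -> 210
]
FD 1.5: (6.5,0) -> (5.201,-0.75) [heading=210, draw]
FD 4.2: (5.201,-0.75) -> (1.564,-2.85) [heading=210, draw]
Final: pos=(1.564,-2.85), heading=210, 3 segment(s) drawn

Segment lengths:
  seg 1: (0,0) -> (6.5,0), length = 6.5
  seg 2: (6.5,0) -> (5.201,-0.75), length = 1.5
  seg 3: (5.201,-0.75) -> (1.564,-2.85), length = 4.2
Total = 12.2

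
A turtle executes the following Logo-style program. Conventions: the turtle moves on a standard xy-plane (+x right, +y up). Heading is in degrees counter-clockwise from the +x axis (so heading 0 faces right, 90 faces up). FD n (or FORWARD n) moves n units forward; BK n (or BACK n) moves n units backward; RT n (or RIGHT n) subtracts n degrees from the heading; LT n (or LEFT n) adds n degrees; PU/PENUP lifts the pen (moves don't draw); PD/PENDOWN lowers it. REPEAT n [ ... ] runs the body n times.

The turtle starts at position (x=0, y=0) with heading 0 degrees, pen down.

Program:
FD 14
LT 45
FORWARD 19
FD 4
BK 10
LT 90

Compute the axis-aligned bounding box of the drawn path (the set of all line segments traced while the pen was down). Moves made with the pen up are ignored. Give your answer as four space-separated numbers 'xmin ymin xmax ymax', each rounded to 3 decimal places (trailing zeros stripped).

Executing turtle program step by step:
Start: pos=(0,0), heading=0, pen down
FD 14: (0,0) -> (14,0) [heading=0, draw]
LT 45: heading 0 -> 45
FD 19: (14,0) -> (27.435,13.435) [heading=45, draw]
FD 4: (27.435,13.435) -> (30.263,16.263) [heading=45, draw]
BK 10: (30.263,16.263) -> (23.192,9.192) [heading=45, draw]
LT 90: heading 45 -> 135
Final: pos=(23.192,9.192), heading=135, 4 segment(s) drawn

Segment endpoints: x in {0, 14, 23.192, 27.435, 30.263}, y in {0, 9.192, 13.435, 16.263}
xmin=0, ymin=0, xmax=30.263, ymax=16.263

Answer: 0 0 30.263 16.263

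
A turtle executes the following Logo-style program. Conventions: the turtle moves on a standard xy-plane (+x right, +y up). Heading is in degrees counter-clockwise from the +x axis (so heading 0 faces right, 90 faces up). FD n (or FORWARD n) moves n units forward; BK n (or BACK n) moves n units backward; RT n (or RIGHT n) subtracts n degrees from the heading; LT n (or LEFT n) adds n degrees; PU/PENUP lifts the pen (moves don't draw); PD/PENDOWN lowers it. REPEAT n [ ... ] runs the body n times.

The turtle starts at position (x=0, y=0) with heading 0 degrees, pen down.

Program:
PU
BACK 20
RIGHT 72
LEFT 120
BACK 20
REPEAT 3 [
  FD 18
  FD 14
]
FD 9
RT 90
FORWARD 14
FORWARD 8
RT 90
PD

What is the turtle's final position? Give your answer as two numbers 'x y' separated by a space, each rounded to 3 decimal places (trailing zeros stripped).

Answer: 53.225 48.446

Derivation:
Executing turtle program step by step:
Start: pos=(0,0), heading=0, pen down
PU: pen up
BK 20: (0,0) -> (-20,0) [heading=0, move]
RT 72: heading 0 -> 288
LT 120: heading 288 -> 48
BK 20: (-20,0) -> (-33.383,-14.863) [heading=48, move]
REPEAT 3 [
  -- iteration 1/3 --
  FD 18: (-33.383,-14.863) -> (-21.338,-1.486) [heading=48, move]
  FD 14: (-21.338,-1.486) -> (-11.97,8.918) [heading=48, move]
  -- iteration 2/3 --
  FD 18: (-11.97,8.918) -> (0.074,22.294) [heading=48, move]
  FD 14: (0.074,22.294) -> (9.442,32.698) [heading=48, move]
  -- iteration 3/3 --
  FD 18: (9.442,32.698) -> (21.486,46.075) [heading=48, move]
  FD 14: (21.486,46.075) -> (30.854,56.479) [heading=48, move]
]
FD 9: (30.854,56.479) -> (36.876,63.167) [heading=48, move]
RT 90: heading 48 -> 318
FD 14: (36.876,63.167) -> (47.28,53.799) [heading=318, move]
FD 8: (47.28,53.799) -> (53.225,48.446) [heading=318, move]
RT 90: heading 318 -> 228
PD: pen down
Final: pos=(53.225,48.446), heading=228, 0 segment(s) drawn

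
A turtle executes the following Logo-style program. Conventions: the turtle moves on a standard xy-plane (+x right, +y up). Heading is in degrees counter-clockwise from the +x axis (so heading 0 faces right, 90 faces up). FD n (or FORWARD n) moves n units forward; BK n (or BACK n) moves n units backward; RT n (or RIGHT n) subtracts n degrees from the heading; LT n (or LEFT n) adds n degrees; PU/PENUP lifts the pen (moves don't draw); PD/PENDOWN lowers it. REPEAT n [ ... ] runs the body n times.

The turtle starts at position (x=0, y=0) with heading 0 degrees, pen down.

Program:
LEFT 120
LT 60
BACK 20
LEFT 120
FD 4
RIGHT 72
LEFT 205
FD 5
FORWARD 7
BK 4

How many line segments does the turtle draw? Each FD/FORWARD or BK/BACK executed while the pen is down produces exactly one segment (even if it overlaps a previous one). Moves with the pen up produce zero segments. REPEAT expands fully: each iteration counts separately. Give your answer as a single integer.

Executing turtle program step by step:
Start: pos=(0,0), heading=0, pen down
LT 120: heading 0 -> 120
LT 60: heading 120 -> 180
BK 20: (0,0) -> (20,0) [heading=180, draw]
LT 120: heading 180 -> 300
FD 4: (20,0) -> (22,-3.464) [heading=300, draw]
RT 72: heading 300 -> 228
LT 205: heading 228 -> 73
FD 5: (22,-3.464) -> (23.462,1.317) [heading=73, draw]
FD 7: (23.462,1.317) -> (25.508,8.012) [heading=73, draw]
BK 4: (25.508,8.012) -> (24.339,4.186) [heading=73, draw]
Final: pos=(24.339,4.186), heading=73, 5 segment(s) drawn
Segments drawn: 5

Answer: 5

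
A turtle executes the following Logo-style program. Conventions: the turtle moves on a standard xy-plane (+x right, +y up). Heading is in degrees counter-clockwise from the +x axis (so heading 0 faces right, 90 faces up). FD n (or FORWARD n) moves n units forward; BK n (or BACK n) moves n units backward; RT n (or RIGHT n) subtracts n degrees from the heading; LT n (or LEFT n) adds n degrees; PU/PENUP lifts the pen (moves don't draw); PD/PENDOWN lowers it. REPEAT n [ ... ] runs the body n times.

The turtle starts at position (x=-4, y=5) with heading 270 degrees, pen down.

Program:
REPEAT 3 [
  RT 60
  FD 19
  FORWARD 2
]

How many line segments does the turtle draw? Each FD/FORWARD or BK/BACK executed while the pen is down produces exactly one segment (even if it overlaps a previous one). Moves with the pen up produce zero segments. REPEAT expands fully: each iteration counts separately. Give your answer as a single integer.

Answer: 6

Derivation:
Executing turtle program step by step:
Start: pos=(-4,5), heading=270, pen down
REPEAT 3 [
  -- iteration 1/3 --
  RT 60: heading 270 -> 210
  FD 19: (-4,5) -> (-20.454,-4.5) [heading=210, draw]
  FD 2: (-20.454,-4.5) -> (-22.187,-5.5) [heading=210, draw]
  -- iteration 2/3 --
  RT 60: heading 210 -> 150
  FD 19: (-22.187,-5.5) -> (-38.641,4) [heading=150, draw]
  FD 2: (-38.641,4) -> (-40.373,5) [heading=150, draw]
  -- iteration 3/3 --
  RT 60: heading 150 -> 90
  FD 19: (-40.373,5) -> (-40.373,24) [heading=90, draw]
  FD 2: (-40.373,24) -> (-40.373,26) [heading=90, draw]
]
Final: pos=(-40.373,26), heading=90, 6 segment(s) drawn
Segments drawn: 6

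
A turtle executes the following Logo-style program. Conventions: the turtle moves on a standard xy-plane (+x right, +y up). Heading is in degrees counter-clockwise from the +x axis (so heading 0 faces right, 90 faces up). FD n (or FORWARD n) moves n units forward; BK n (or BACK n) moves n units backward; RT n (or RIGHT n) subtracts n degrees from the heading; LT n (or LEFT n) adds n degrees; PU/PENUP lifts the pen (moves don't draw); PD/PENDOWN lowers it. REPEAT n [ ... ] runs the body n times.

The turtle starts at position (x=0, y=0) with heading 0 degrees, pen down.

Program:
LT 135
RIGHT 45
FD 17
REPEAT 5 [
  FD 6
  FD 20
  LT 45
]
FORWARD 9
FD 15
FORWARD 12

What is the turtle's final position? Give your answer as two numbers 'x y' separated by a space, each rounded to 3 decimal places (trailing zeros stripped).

Answer: -37.314 -8.456

Derivation:
Executing turtle program step by step:
Start: pos=(0,0), heading=0, pen down
LT 135: heading 0 -> 135
RT 45: heading 135 -> 90
FD 17: (0,0) -> (0,17) [heading=90, draw]
REPEAT 5 [
  -- iteration 1/5 --
  FD 6: (0,17) -> (0,23) [heading=90, draw]
  FD 20: (0,23) -> (0,43) [heading=90, draw]
  LT 45: heading 90 -> 135
  -- iteration 2/5 --
  FD 6: (0,43) -> (-4.243,47.243) [heading=135, draw]
  FD 20: (-4.243,47.243) -> (-18.385,61.385) [heading=135, draw]
  LT 45: heading 135 -> 180
  -- iteration 3/5 --
  FD 6: (-18.385,61.385) -> (-24.385,61.385) [heading=180, draw]
  FD 20: (-24.385,61.385) -> (-44.385,61.385) [heading=180, draw]
  LT 45: heading 180 -> 225
  -- iteration 4/5 --
  FD 6: (-44.385,61.385) -> (-48.627,57.142) [heading=225, draw]
  FD 20: (-48.627,57.142) -> (-62.77,43) [heading=225, draw]
  LT 45: heading 225 -> 270
  -- iteration 5/5 --
  FD 6: (-62.77,43) -> (-62.77,37) [heading=270, draw]
  FD 20: (-62.77,37) -> (-62.77,17) [heading=270, draw]
  LT 45: heading 270 -> 315
]
FD 9: (-62.77,17) -> (-56.406,10.636) [heading=315, draw]
FD 15: (-56.406,10.636) -> (-45.799,0.029) [heading=315, draw]
FD 12: (-45.799,0.029) -> (-37.314,-8.456) [heading=315, draw]
Final: pos=(-37.314,-8.456), heading=315, 14 segment(s) drawn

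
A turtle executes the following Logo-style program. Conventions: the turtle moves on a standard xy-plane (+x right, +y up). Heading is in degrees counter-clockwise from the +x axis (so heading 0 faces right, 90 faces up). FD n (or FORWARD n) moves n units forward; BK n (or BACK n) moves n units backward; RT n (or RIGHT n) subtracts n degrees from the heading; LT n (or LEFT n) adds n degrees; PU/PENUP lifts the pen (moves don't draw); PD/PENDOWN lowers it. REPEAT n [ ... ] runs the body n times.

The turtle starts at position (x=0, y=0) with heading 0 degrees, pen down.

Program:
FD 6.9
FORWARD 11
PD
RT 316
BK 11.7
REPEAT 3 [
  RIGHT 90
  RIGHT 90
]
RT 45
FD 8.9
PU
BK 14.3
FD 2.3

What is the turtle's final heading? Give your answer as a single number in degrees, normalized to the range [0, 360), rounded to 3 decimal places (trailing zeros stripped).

Answer: 179

Derivation:
Executing turtle program step by step:
Start: pos=(0,0), heading=0, pen down
FD 6.9: (0,0) -> (6.9,0) [heading=0, draw]
FD 11: (6.9,0) -> (17.9,0) [heading=0, draw]
PD: pen down
RT 316: heading 0 -> 44
BK 11.7: (17.9,0) -> (9.484,-8.128) [heading=44, draw]
REPEAT 3 [
  -- iteration 1/3 --
  RT 90: heading 44 -> 314
  RT 90: heading 314 -> 224
  -- iteration 2/3 --
  RT 90: heading 224 -> 134
  RT 90: heading 134 -> 44
  -- iteration 3/3 --
  RT 90: heading 44 -> 314
  RT 90: heading 314 -> 224
]
RT 45: heading 224 -> 179
FD 8.9: (9.484,-8.128) -> (0.585,-7.972) [heading=179, draw]
PU: pen up
BK 14.3: (0.585,-7.972) -> (14.883,-8.222) [heading=179, move]
FD 2.3: (14.883,-8.222) -> (12.583,-8.182) [heading=179, move]
Final: pos=(12.583,-8.182), heading=179, 4 segment(s) drawn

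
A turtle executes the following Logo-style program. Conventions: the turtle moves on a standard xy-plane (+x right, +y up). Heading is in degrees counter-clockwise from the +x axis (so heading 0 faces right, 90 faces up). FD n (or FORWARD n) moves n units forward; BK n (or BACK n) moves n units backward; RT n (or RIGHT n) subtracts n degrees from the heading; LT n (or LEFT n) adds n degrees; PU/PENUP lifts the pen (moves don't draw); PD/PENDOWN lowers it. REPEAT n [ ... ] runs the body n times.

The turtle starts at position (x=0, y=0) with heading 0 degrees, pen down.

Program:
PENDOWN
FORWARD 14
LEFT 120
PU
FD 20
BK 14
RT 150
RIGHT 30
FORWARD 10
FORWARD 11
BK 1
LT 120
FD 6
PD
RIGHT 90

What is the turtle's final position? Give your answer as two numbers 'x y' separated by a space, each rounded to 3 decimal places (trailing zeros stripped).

Answer: 24 -6.928

Derivation:
Executing turtle program step by step:
Start: pos=(0,0), heading=0, pen down
PD: pen down
FD 14: (0,0) -> (14,0) [heading=0, draw]
LT 120: heading 0 -> 120
PU: pen up
FD 20: (14,0) -> (4,17.321) [heading=120, move]
BK 14: (4,17.321) -> (11,5.196) [heading=120, move]
RT 150: heading 120 -> 330
RT 30: heading 330 -> 300
FD 10: (11,5.196) -> (16,-3.464) [heading=300, move]
FD 11: (16,-3.464) -> (21.5,-12.99) [heading=300, move]
BK 1: (21.5,-12.99) -> (21,-12.124) [heading=300, move]
LT 120: heading 300 -> 60
FD 6: (21,-12.124) -> (24,-6.928) [heading=60, move]
PD: pen down
RT 90: heading 60 -> 330
Final: pos=(24,-6.928), heading=330, 1 segment(s) drawn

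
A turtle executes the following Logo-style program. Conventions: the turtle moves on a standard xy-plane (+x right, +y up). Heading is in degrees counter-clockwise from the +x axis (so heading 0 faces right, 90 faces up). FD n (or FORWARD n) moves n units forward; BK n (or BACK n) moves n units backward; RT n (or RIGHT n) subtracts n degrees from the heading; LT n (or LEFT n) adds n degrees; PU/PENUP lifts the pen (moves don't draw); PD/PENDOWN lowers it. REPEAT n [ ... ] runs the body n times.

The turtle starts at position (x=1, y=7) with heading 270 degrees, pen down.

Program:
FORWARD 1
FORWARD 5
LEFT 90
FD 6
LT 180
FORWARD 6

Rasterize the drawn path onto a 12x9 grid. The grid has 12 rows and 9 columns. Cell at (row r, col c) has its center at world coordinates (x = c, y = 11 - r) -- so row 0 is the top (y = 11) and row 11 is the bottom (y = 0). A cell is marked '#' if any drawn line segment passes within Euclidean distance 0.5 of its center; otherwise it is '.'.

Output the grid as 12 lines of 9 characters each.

Segment 0: (1,7) -> (1,6)
Segment 1: (1,6) -> (1,1)
Segment 2: (1,1) -> (7,1)
Segment 3: (7,1) -> (1,1)

Answer: .........
.........
.........
.........
.#.......
.#.......
.#.......
.#.......
.#.......
.#.......
.#######.
.........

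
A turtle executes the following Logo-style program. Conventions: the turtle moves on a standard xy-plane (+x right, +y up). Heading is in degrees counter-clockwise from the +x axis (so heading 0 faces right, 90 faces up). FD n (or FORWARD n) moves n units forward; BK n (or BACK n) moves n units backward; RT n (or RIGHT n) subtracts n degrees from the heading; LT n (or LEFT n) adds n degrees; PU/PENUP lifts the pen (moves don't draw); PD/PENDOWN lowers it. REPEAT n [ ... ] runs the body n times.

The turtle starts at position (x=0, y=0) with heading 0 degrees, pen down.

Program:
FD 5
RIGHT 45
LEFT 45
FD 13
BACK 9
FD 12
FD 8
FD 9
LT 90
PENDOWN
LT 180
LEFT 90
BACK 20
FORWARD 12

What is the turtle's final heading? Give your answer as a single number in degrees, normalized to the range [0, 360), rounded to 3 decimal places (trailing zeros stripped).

Executing turtle program step by step:
Start: pos=(0,0), heading=0, pen down
FD 5: (0,0) -> (5,0) [heading=0, draw]
RT 45: heading 0 -> 315
LT 45: heading 315 -> 0
FD 13: (5,0) -> (18,0) [heading=0, draw]
BK 9: (18,0) -> (9,0) [heading=0, draw]
FD 12: (9,0) -> (21,0) [heading=0, draw]
FD 8: (21,0) -> (29,0) [heading=0, draw]
FD 9: (29,0) -> (38,0) [heading=0, draw]
LT 90: heading 0 -> 90
PD: pen down
LT 180: heading 90 -> 270
LT 90: heading 270 -> 0
BK 20: (38,0) -> (18,0) [heading=0, draw]
FD 12: (18,0) -> (30,0) [heading=0, draw]
Final: pos=(30,0), heading=0, 8 segment(s) drawn

Answer: 0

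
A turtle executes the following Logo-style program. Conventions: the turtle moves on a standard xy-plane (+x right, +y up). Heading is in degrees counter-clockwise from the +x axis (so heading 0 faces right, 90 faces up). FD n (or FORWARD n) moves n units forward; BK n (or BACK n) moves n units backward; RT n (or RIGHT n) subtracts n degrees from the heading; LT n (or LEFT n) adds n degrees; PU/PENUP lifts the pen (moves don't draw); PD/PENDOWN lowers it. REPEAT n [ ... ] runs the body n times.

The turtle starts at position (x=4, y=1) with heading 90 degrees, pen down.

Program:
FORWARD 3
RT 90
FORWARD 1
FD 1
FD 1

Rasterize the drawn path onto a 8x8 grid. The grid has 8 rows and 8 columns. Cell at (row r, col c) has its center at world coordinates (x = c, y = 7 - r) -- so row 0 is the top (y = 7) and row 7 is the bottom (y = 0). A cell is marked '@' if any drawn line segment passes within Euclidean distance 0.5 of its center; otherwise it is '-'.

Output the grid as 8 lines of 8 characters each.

Answer: --------
--------
--------
----@@@@
----@---
----@---
----@---
--------

Derivation:
Segment 0: (4,1) -> (4,4)
Segment 1: (4,4) -> (5,4)
Segment 2: (5,4) -> (6,4)
Segment 3: (6,4) -> (7,4)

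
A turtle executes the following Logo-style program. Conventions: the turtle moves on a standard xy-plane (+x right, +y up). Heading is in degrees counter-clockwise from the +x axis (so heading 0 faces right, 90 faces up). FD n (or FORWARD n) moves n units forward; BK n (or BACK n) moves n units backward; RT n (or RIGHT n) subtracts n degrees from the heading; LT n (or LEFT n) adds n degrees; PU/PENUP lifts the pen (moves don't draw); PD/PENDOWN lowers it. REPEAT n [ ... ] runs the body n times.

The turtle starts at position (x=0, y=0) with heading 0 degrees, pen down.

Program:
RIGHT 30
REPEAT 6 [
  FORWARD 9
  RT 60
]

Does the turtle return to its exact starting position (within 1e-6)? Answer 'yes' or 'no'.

Answer: yes

Derivation:
Executing turtle program step by step:
Start: pos=(0,0), heading=0, pen down
RT 30: heading 0 -> 330
REPEAT 6 [
  -- iteration 1/6 --
  FD 9: (0,0) -> (7.794,-4.5) [heading=330, draw]
  RT 60: heading 330 -> 270
  -- iteration 2/6 --
  FD 9: (7.794,-4.5) -> (7.794,-13.5) [heading=270, draw]
  RT 60: heading 270 -> 210
  -- iteration 3/6 --
  FD 9: (7.794,-13.5) -> (0,-18) [heading=210, draw]
  RT 60: heading 210 -> 150
  -- iteration 4/6 --
  FD 9: (0,-18) -> (-7.794,-13.5) [heading=150, draw]
  RT 60: heading 150 -> 90
  -- iteration 5/6 --
  FD 9: (-7.794,-13.5) -> (-7.794,-4.5) [heading=90, draw]
  RT 60: heading 90 -> 30
  -- iteration 6/6 --
  FD 9: (-7.794,-4.5) -> (0,0) [heading=30, draw]
  RT 60: heading 30 -> 330
]
Final: pos=(0,0), heading=330, 6 segment(s) drawn

Start position: (0, 0)
Final position: (0, 0)
Distance = 0; < 1e-6 -> CLOSED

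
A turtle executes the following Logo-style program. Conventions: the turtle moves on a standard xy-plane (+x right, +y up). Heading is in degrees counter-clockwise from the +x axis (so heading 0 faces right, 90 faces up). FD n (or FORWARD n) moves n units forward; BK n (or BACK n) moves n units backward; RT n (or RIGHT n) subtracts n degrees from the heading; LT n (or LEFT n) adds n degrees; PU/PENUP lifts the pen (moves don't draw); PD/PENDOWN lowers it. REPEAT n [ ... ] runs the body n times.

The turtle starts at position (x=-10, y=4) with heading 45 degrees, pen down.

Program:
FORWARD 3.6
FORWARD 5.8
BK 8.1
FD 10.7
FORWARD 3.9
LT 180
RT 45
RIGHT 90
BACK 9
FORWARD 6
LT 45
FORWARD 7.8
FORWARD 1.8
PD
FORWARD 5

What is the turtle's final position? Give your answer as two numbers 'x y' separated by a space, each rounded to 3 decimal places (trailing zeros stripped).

Answer: -9.081 22.567

Derivation:
Executing turtle program step by step:
Start: pos=(-10,4), heading=45, pen down
FD 3.6: (-10,4) -> (-7.454,6.546) [heading=45, draw]
FD 5.8: (-7.454,6.546) -> (-3.353,10.647) [heading=45, draw]
BK 8.1: (-3.353,10.647) -> (-9.081,4.919) [heading=45, draw]
FD 10.7: (-9.081,4.919) -> (-1.515,12.485) [heading=45, draw]
FD 3.9: (-1.515,12.485) -> (1.243,15.243) [heading=45, draw]
LT 180: heading 45 -> 225
RT 45: heading 225 -> 180
RT 90: heading 180 -> 90
BK 9: (1.243,15.243) -> (1.243,6.243) [heading=90, draw]
FD 6: (1.243,6.243) -> (1.243,12.243) [heading=90, draw]
LT 45: heading 90 -> 135
FD 7.8: (1.243,12.243) -> (-4.272,17.758) [heading=135, draw]
FD 1.8: (-4.272,17.758) -> (-5.545,19.031) [heading=135, draw]
PD: pen down
FD 5: (-5.545,19.031) -> (-9.081,22.567) [heading=135, draw]
Final: pos=(-9.081,22.567), heading=135, 10 segment(s) drawn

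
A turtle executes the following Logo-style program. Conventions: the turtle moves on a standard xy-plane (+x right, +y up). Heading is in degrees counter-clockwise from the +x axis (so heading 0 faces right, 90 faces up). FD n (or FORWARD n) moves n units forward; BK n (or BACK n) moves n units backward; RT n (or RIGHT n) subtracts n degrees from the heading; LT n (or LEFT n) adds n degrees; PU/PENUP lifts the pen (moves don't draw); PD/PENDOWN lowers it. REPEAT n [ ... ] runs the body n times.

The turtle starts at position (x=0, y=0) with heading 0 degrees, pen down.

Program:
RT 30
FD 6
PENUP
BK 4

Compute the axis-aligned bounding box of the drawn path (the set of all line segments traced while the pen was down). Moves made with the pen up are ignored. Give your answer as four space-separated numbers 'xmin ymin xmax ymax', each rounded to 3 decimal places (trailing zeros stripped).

Executing turtle program step by step:
Start: pos=(0,0), heading=0, pen down
RT 30: heading 0 -> 330
FD 6: (0,0) -> (5.196,-3) [heading=330, draw]
PU: pen up
BK 4: (5.196,-3) -> (1.732,-1) [heading=330, move]
Final: pos=(1.732,-1), heading=330, 1 segment(s) drawn

Segment endpoints: x in {0, 5.196}, y in {-3, 0}
xmin=0, ymin=-3, xmax=5.196, ymax=0

Answer: 0 -3 5.196 0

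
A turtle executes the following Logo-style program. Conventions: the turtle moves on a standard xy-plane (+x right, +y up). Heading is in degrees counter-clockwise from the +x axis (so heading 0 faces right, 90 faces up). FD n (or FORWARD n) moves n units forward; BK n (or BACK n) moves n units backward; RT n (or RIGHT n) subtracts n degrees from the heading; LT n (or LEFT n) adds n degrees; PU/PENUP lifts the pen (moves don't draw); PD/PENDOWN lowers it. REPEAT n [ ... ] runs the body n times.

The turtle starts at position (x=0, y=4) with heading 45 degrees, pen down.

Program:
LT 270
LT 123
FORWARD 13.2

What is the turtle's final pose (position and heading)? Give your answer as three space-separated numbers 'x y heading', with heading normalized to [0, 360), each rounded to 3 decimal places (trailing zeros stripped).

Executing turtle program step by step:
Start: pos=(0,4), heading=45, pen down
LT 270: heading 45 -> 315
LT 123: heading 315 -> 78
FD 13.2: (0,4) -> (2.744,16.912) [heading=78, draw]
Final: pos=(2.744,16.912), heading=78, 1 segment(s) drawn

Answer: 2.744 16.912 78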